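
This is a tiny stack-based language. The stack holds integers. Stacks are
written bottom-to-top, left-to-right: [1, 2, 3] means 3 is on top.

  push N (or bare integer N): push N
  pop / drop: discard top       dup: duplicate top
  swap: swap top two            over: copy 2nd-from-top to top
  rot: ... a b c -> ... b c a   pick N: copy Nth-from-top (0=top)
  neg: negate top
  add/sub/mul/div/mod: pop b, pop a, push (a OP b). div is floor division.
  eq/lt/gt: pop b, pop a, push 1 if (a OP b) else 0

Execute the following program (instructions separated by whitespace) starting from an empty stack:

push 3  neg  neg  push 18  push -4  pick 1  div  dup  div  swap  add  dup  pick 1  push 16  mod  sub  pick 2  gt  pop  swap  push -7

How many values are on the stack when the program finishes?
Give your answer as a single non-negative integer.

Answer: 3

Derivation:
After 'push 3': stack = [3] (depth 1)
After 'neg': stack = [-3] (depth 1)
After 'neg': stack = [3] (depth 1)
After 'push 18': stack = [3, 18] (depth 2)
After 'push -4': stack = [3, 18, -4] (depth 3)
After 'pick 1': stack = [3, 18, -4, 18] (depth 4)
After 'div': stack = [3, 18, -1] (depth 3)
After 'dup': stack = [3, 18, -1, -1] (depth 4)
After 'div': stack = [3, 18, 1] (depth 3)
After 'swap': stack = [3, 1, 18] (depth 3)
  ...
After 'dup': stack = [3, 19, 19] (depth 3)
After 'pick 1': stack = [3, 19, 19, 19] (depth 4)
After 'push 16': stack = [3, 19, 19, 19, 16] (depth 5)
After 'mod': stack = [3, 19, 19, 3] (depth 4)
After 'sub': stack = [3, 19, 16] (depth 3)
After 'pick 2': stack = [3, 19, 16, 3] (depth 4)
After 'gt': stack = [3, 19, 1] (depth 3)
After 'pop': stack = [3, 19] (depth 2)
After 'swap': stack = [19, 3] (depth 2)
After 'push -7': stack = [19, 3, -7] (depth 3)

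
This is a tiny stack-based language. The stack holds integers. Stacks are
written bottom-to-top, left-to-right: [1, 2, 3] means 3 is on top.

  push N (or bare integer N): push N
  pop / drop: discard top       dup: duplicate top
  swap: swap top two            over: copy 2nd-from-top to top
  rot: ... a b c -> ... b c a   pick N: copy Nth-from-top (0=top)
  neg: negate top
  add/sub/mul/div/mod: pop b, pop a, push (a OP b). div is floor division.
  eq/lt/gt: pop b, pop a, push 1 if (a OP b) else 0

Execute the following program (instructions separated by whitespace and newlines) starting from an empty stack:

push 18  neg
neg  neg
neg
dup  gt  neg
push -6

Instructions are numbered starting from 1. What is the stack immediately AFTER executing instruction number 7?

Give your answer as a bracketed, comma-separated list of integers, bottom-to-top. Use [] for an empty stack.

Answer: [0]

Derivation:
Step 1 ('push 18'): [18]
Step 2 ('neg'): [-18]
Step 3 ('neg'): [18]
Step 4 ('neg'): [-18]
Step 5 ('neg'): [18]
Step 6 ('dup'): [18, 18]
Step 7 ('gt'): [0]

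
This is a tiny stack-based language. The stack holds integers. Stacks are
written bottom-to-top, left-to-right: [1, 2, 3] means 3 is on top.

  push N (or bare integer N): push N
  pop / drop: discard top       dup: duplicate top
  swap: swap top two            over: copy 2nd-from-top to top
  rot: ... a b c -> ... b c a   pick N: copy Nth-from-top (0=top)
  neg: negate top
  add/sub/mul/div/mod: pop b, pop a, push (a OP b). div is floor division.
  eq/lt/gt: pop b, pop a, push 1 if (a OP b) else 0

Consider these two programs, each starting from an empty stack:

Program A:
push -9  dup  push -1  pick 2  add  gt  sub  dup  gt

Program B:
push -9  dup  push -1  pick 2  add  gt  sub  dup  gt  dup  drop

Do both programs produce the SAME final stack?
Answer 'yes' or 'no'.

Answer: yes

Derivation:
Program A trace:
  After 'push -9': [-9]
  After 'dup': [-9, -9]
  After 'push -1': [-9, -9, -1]
  After 'pick 2': [-9, -9, -1, -9]
  After 'add': [-9, -9, -10]
  After 'gt': [-9, 1]
  After 'sub': [-10]
  After 'dup': [-10, -10]
  After 'gt': [0]
Program A final stack: [0]

Program B trace:
  After 'push -9': [-9]
  After 'dup': [-9, -9]
  After 'push -1': [-9, -9, -1]
  After 'pick 2': [-9, -9, -1, -9]
  After 'add': [-9, -9, -10]
  After 'gt': [-9, 1]
  After 'sub': [-10]
  After 'dup': [-10, -10]
  After 'gt': [0]
  After 'dup': [0, 0]
  After 'drop': [0]
Program B final stack: [0]
Same: yes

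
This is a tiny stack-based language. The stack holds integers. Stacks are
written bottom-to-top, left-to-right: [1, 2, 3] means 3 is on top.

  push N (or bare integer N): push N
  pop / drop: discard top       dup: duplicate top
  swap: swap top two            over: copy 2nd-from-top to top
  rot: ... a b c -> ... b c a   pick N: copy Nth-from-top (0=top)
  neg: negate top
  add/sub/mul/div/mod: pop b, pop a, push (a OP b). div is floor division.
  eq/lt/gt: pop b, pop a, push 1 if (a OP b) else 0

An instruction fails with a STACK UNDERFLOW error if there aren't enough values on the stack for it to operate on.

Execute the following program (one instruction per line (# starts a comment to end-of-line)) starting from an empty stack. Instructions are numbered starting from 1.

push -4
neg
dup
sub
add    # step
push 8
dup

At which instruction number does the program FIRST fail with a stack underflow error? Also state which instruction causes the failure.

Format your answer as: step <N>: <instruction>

Answer: step 5: add

Derivation:
Step 1 ('push -4'): stack = [-4], depth = 1
Step 2 ('neg'): stack = [4], depth = 1
Step 3 ('dup'): stack = [4, 4], depth = 2
Step 4 ('sub'): stack = [0], depth = 1
Step 5 ('add'): needs 2 value(s) but depth is 1 — STACK UNDERFLOW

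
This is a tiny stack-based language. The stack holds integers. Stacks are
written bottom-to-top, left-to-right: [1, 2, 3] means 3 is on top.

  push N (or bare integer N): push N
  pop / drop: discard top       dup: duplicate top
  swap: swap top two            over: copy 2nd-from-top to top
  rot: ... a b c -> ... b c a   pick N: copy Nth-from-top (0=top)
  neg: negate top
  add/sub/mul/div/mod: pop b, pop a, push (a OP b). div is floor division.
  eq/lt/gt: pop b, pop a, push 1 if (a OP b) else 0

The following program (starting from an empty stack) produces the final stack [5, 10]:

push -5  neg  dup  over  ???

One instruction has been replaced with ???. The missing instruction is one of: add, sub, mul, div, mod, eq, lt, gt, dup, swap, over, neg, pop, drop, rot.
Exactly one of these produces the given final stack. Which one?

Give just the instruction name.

Stack before ???: [5, 5, 5]
Stack after ???:  [5, 10]
The instruction that transforms [5, 5, 5] -> [5, 10] is: add

Answer: add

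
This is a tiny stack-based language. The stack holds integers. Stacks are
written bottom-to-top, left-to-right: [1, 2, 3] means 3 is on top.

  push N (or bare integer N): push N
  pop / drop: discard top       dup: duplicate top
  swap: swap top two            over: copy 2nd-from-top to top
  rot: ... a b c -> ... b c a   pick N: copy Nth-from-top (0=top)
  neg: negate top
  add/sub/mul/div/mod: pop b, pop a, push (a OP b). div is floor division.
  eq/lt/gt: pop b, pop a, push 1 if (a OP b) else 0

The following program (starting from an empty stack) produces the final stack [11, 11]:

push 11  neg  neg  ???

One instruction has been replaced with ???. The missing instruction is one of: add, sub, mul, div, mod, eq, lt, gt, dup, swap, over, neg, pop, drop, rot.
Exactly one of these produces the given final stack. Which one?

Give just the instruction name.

Answer: dup

Derivation:
Stack before ???: [11]
Stack after ???:  [11, 11]
The instruction that transforms [11] -> [11, 11] is: dup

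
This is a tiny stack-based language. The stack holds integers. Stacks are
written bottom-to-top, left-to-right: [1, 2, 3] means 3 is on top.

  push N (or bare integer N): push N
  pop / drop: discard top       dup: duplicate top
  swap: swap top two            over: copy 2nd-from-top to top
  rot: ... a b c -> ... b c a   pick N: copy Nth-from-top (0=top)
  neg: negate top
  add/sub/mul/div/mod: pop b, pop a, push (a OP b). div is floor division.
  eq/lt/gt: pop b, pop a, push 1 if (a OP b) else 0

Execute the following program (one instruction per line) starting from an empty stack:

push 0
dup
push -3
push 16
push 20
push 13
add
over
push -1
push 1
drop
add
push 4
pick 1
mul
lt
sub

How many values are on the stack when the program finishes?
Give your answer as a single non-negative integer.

After 'push 0': stack = [0] (depth 1)
After 'dup': stack = [0, 0] (depth 2)
After 'push -3': stack = [0, 0, -3] (depth 3)
After 'push 16': stack = [0, 0, -3, 16] (depth 4)
After 'push 20': stack = [0, 0, -3, 16, 20] (depth 5)
After 'push 13': stack = [0, 0, -3, 16, 20, 13] (depth 6)
After 'add': stack = [0, 0, -3, 16, 33] (depth 5)
After 'over': stack = [0, 0, -3, 16, 33, 16] (depth 6)
After 'push -1': stack = [0, 0, -3, 16, 33, 16, -1] (depth 7)
After 'push 1': stack = [0, 0, -3, 16, 33, 16, -1, 1] (depth 8)
After 'drop': stack = [0, 0, -3, 16, 33, 16, -1] (depth 7)
After 'add': stack = [0, 0, -3, 16, 33, 15] (depth 6)
After 'push 4': stack = [0, 0, -3, 16, 33, 15, 4] (depth 7)
After 'pick 1': stack = [0, 0, -3, 16, 33, 15, 4, 15] (depth 8)
After 'mul': stack = [0, 0, -3, 16, 33, 15, 60] (depth 7)
After 'lt': stack = [0, 0, -3, 16, 33, 1] (depth 6)
After 'sub': stack = [0, 0, -3, 16, 32] (depth 5)

Answer: 5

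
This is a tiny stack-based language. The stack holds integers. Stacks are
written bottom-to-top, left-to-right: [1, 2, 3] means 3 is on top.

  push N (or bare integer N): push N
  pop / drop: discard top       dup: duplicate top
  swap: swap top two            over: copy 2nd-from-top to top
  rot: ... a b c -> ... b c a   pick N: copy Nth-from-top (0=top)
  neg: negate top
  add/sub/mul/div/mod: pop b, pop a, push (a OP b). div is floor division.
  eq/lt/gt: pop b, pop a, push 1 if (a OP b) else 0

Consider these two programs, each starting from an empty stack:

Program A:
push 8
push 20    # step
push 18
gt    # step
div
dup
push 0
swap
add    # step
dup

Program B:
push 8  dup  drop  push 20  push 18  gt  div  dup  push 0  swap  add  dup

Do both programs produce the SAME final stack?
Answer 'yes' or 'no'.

Program A trace:
  After 'push 8': [8]
  After 'push 20': [8, 20]
  After 'push 18': [8, 20, 18]
  After 'gt': [8, 1]
  After 'div': [8]
  After 'dup': [8, 8]
  After 'push 0': [8, 8, 0]
  After 'swap': [8, 0, 8]
  After 'add': [8, 8]
  After 'dup': [8, 8, 8]
Program A final stack: [8, 8, 8]

Program B trace:
  After 'push 8': [8]
  After 'dup': [8, 8]
  After 'drop': [8]
  After 'push 20': [8, 20]
  After 'push 18': [8, 20, 18]
  After 'gt': [8, 1]
  After 'div': [8]
  After 'dup': [8, 8]
  After 'push 0': [8, 8, 0]
  After 'swap': [8, 0, 8]
  After 'add': [8, 8]
  After 'dup': [8, 8, 8]
Program B final stack: [8, 8, 8]
Same: yes

Answer: yes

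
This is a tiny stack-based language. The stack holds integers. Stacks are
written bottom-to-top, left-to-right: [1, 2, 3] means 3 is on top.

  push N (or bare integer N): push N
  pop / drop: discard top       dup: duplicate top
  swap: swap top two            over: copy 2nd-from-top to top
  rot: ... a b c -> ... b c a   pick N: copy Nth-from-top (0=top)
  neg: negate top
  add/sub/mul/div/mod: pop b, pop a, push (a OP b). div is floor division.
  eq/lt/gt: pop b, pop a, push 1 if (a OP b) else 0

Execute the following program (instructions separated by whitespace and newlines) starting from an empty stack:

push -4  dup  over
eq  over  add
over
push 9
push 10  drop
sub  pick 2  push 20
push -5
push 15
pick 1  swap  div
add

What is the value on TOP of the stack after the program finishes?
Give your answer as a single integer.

After 'push -4': [-4]
After 'dup': [-4, -4]
After 'over': [-4, -4, -4]
After 'eq': [-4, 1]
After 'over': [-4, 1, -4]
After 'add': [-4, -3]
After 'over': [-4, -3, -4]
After 'push 9': [-4, -3, -4, 9]
After 'push 10': [-4, -3, -4, 9, 10]
After 'drop': [-4, -3, -4, 9]
After 'sub': [-4, -3, -13]
After 'pick 2': [-4, -3, -13, -4]
After 'push 20': [-4, -3, -13, -4, 20]
After 'push -5': [-4, -3, -13, -4, 20, -5]
After 'push 15': [-4, -3, -13, -4, 20, -5, 15]
After 'pick 1': [-4, -3, -13, -4, 20, -5, 15, -5]
After 'swap': [-4, -3, -13, -4, 20, -5, -5, 15]
After 'div': [-4, -3, -13, -4, 20, -5, -1]
After 'add': [-4, -3, -13, -4, 20, -6]

Answer: -6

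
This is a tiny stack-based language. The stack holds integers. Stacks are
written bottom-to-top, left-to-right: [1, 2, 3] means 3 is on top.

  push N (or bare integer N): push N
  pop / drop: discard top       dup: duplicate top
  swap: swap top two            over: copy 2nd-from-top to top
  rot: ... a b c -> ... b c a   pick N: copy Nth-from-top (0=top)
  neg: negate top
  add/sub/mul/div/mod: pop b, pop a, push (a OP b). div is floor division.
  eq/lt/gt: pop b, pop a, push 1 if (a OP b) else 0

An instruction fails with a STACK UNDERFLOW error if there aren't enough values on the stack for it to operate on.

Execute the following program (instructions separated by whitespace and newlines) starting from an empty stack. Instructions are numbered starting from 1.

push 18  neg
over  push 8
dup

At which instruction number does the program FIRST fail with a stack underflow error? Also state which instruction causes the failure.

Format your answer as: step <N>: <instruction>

Answer: step 3: over

Derivation:
Step 1 ('push 18'): stack = [18], depth = 1
Step 2 ('neg'): stack = [-18], depth = 1
Step 3 ('over'): needs 2 value(s) but depth is 1 — STACK UNDERFLOW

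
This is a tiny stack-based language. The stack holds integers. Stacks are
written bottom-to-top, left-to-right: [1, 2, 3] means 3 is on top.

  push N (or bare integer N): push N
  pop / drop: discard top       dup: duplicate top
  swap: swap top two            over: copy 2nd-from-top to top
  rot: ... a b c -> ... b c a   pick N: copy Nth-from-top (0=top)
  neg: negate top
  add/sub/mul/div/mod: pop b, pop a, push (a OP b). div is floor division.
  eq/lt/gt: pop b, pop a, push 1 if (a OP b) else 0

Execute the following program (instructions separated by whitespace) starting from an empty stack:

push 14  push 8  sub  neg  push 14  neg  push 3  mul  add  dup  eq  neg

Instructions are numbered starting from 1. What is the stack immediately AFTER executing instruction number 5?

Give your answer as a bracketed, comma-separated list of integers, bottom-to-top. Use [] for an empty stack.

Answer: [-6, 14]

Derivation:
Step 1 ('push 14'): [14]
Step 2 ('push 8'): [14, 8]
Step 3 ('sub'): [6]
Step 4 ('neg'): [-6]
Step 5 ('push 14'): [-6, 14]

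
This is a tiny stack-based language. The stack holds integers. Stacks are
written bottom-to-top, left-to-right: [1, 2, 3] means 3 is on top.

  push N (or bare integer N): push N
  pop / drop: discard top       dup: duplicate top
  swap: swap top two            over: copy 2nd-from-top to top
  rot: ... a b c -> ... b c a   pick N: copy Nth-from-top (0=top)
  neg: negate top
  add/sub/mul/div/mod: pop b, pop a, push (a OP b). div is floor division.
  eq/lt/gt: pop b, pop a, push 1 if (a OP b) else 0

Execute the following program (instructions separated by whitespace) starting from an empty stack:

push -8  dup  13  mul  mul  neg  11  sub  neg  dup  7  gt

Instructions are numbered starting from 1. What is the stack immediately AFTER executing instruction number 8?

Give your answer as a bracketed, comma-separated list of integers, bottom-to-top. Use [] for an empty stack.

Step 1 ('push -8'): [-8]
Step 2 ('dup'): [-8, -8]
Step 3 ('13'): [-8, -8, 13]
Step 4 ('mul'): [-8, -104]
Step 5 ('mul'): [832]
Step 6 ('neg'): [-832]
Step 7 ('11'): [-832, 11]
Step 8 ('sub'): [-843]

Answer: [-843]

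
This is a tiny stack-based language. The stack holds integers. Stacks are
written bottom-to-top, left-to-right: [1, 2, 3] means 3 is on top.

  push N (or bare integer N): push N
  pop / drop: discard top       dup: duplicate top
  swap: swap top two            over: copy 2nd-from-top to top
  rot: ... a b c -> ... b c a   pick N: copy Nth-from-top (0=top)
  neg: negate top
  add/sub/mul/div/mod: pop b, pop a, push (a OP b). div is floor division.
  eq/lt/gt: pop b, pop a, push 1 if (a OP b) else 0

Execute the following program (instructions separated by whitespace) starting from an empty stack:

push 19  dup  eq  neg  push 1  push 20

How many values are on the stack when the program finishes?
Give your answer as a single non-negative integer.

Answer: 3

Derivation:
After 'push 19': stack = [19] (depth 1)
After 'dup': stack = [19, 19] (depth 2)
After 'eq': stack = [1] (depth 1)
After 'neg': stack = [-1] (depth 1)
After 'push 1': stack = [-1, 1] (depth 2)
After 'push 20': stack = [-1, 1, 20] (depth 3)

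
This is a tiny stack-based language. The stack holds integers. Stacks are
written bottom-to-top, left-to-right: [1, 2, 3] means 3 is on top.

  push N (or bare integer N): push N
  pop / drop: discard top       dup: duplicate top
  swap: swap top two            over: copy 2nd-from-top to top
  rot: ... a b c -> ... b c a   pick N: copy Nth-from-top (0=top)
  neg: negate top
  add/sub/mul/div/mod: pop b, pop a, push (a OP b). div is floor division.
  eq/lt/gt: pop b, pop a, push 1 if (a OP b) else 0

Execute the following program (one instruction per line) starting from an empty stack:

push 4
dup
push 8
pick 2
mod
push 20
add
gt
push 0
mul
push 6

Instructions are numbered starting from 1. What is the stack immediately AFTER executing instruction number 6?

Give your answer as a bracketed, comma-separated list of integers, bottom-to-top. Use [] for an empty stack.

Step 1 ('push 4'): [4]
Step 2 ('dup'): [4, 4]
Step 3 ('push 8'): [4, 4, 8]
Step 4 ('pick 2'): [4, 4, 8, 4]
Step 5 ('mod'): [4, 4, 0]
Step 6 ('push 20'): [4, 4, 0, 20]

Answer: [4, 4, 0, 20]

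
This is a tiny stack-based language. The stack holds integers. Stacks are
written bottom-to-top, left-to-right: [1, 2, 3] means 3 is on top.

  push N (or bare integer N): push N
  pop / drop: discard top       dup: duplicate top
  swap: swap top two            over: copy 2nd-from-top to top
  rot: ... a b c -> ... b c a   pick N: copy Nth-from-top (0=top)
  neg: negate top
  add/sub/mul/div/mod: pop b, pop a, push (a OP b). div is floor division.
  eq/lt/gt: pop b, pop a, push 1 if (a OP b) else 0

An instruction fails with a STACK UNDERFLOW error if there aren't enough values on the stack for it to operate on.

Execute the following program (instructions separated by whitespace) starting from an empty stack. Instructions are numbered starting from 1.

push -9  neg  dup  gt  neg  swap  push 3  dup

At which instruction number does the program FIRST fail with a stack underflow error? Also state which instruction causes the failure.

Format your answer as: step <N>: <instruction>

Step 1 ('push -9'): stack = [-9], depth = 1
Step 2 ('neg'): stack = [9], depth = 1
Step 3 ('dup'): stack = [9, 9], depth = 2
Step 4 ('gt'): stack = [0], depth = 1
Step 5 ('neg'): stack = [0], depth = 1
Step 6 ('swap'): needs 2 value(s) but depth is 1 — STACK UNDERFLOW

Answer: step 6: swap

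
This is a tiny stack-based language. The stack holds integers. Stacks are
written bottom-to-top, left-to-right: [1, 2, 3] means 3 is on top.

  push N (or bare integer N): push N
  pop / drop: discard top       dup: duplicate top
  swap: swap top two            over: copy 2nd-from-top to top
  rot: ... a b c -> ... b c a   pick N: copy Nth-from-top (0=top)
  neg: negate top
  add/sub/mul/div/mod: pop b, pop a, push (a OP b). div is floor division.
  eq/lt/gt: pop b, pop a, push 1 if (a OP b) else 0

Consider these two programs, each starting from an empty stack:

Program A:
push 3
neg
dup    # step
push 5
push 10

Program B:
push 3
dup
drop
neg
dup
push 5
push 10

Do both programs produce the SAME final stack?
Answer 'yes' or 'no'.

Program A trace:
  After 'push 3': [3]
  After 'neg': [-3]
  After 'dup': [-3, -3]
  After 'push 5': [-3, -3, 5]
  After 'push 10': [-3, -3, 5, 10]
Program A final stack: [-3, -3, 5, 10]

Program B trace:
  After 'push 3': [3]
  After 'dup': [3, 3]
  After 'drop': [3]
  After 'neg': [-3]
  After 'dup': [-3, -3]
  After 'push 5': [-3, -3, 5]
  After 'push 10': [-3, -3, 5, 10]
Program B final stack: [-3, -3, 5, 10]
Same: yes

Answer: yes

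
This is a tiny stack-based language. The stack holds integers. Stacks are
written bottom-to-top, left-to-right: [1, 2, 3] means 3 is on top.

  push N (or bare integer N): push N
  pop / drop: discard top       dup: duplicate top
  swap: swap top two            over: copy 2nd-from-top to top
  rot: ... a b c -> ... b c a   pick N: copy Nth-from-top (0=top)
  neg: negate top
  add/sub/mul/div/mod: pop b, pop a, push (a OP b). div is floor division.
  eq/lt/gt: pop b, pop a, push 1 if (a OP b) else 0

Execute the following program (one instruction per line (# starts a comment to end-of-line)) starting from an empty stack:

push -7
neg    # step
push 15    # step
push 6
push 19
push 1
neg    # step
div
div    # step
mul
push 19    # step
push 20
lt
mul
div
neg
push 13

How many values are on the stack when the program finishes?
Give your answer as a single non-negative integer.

Answer: 2

Derivation:
After 'push -7': stack = [-7] (depth 1)
After 'neg': stack = [7] (depth 1)
After 'push 15': stack = [7, 15] (depth 2)
After 'push 6': stack = [7, 15, 6] (depth 3)
After 'push 19': stack = [7, 15, 6, 19] (depth 4)
After 'push 1': stack = [7, 15, 6, 19, 1] (depth 5)
After 'neg': stack = [7, 15, 6, 19, -1] (depth 5)
After 'div': stack = [7, 15, 6, -19] (depth 4)
After 'div': stack = [7, 15, -1] (depth 3)
After 'mul': stack = [7, -15] (depth 2)
After 'push 19': stack = [7, -15, 19] (depth 3)
After 'push 20': stack = [7, -15, 19, 20] (depth 4)
After 'lt': stack = [7, -15, 1] (depth 3)
After 'mul': stack = [7, -15] (depth 2)
After 'div': stack = [-1] (depth 1)
After 'neg': stack = [1] (depth 1)
After 'push 13': stack = [1, 13] (depth 2)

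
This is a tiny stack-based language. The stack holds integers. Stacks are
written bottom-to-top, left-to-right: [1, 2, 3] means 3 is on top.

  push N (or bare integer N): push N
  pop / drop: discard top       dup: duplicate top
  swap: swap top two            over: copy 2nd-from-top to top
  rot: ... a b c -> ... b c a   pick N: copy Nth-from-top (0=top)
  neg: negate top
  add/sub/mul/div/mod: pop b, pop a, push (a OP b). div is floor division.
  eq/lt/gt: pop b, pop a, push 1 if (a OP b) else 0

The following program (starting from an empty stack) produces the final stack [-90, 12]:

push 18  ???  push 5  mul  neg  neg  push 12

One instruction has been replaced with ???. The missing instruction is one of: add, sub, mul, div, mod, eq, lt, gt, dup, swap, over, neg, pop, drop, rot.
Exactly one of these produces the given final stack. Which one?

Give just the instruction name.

Stack before ???: [18]
Stack after ???:  [-18]
The instruction that transforms [18] -> [-18] is: neg

Answer: neg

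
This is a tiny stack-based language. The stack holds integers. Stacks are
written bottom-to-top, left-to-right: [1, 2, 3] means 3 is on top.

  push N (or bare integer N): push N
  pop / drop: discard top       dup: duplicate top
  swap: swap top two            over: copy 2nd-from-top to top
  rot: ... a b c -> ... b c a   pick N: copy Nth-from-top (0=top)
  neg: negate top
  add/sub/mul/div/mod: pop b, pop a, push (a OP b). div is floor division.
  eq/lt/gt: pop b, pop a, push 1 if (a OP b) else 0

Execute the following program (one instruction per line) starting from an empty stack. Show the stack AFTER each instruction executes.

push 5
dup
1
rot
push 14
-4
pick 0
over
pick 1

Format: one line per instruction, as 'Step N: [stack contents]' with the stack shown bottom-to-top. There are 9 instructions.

Step 1: [5]
Step 2: [5, 5]
Step 3: [5, 5, 1]
Step 4: [5, 1, 5]
Step 5: [5, 1, 5, 14]
Step 6: [5, 1, 5, 14, -4]
Step 7: [5, 1, 5, 14, -4, -4]
Step 8: [5, 1, 5, 14, -4, -4, -4]
Step 9: [5, 1, 5, 14, -4, -4, -4, -4]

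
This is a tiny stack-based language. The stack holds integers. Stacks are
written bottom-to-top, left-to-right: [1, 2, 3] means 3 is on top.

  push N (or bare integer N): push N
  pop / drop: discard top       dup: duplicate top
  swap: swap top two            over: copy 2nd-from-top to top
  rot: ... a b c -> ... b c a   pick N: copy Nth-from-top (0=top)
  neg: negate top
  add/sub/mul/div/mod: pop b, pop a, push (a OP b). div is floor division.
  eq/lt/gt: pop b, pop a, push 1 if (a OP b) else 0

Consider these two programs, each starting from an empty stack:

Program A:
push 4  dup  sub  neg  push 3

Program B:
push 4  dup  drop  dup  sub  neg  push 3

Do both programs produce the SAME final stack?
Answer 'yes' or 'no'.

Program A trace:
  After 'push 4': [4]
  After 'dup': [4, 4]
  After 'sub': [0]
  After 'neg': [0]
  After 'push 3': [0, 3]
Program A final stack: [0, 3]

Program B trace:
  After 'push 4': [4]
  After 'dup': [4, 4]
  After 'drop': [4]
  After 'dup': [4, 4]
  After 'sub': [0]
  After 'neg': [0]
  After 'push 3': [0, 3]
Program B final stack: [0, 3]
Same: yes

Answer: yes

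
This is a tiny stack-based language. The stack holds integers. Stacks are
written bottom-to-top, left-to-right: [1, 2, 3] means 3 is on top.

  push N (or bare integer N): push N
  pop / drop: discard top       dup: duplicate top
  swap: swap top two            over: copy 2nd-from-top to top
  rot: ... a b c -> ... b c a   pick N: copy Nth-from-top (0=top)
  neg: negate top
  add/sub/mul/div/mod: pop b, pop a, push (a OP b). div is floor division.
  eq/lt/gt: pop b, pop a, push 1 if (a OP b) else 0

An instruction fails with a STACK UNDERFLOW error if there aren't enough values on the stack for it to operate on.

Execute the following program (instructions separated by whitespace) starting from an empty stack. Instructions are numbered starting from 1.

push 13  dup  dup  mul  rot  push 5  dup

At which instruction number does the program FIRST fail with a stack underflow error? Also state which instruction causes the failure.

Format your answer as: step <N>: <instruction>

Answer: step 5: rot

Derivation:
Step 1 ('push 13'): stack = [13], depth = 1
Step 2 ('dup'): stack = [13, 13], depth = 2
Step 3 ('dup'): stack = [13, 13, 13], depth = 3
Step 4 ('mul'): stack = [13, 169], depth = 2
Step 5 ('rot'): needs 3 value(s) but depth is 2 — STACK UNDERFLOW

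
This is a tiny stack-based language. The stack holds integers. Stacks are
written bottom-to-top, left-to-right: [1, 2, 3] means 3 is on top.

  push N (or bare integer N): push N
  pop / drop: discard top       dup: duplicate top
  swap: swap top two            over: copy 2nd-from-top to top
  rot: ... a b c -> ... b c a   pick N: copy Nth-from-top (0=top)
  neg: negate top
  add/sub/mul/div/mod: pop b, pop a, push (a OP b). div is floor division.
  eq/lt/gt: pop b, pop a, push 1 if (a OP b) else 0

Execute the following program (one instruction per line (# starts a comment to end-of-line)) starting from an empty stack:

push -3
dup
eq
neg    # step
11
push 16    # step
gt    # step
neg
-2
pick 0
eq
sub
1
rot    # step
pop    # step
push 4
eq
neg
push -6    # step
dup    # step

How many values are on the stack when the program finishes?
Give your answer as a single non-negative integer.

Answer: 4

Derivation:
After 'push -3': stack = [-3] (depth 1)
After 'dup': stack = [-3, -3] (depth 2)
After 'eq': stack = [1] (depth 1)
After 'neg': stack = [-1] (depth 1)
After 'push 11': stack = [-1, 11] (depth 2)
After 'push 16': stack = [-1, 11, 16] (depth 3)
After 'gt': stack = [-1, 0] (depth 2)
After 'neg': stack = [-1, 0] (depth 2)
After 'push -2': stack = [-1, 0, -2] (depth 3)
After 'pick 0': stack = [-1, 0, -2, -2] (depth 4)
After 'eq': stack = [-1, 0, 1] (depth 3)
After 'sub': stack = [-1, -1] (depth 2)
After 'push 1': stack = [-1, -1, 1] (depth 3)
After 'rot': stack = [-1, 1, -1] (depth 3)
After 'pop': stack = [-1, 1] (depth 2)
After 'push 4': stack = [-1, 1, 4] (depth 3)
After 'eq': stack = [-1, 0] (depth 2)
After 'neg': stack = [-1, 0] (depth 2)
After 'push -6': stack = [-1, 0, -6] (depth 3)
After 'dup': stack = [-1, 0, -6, -6] (depth 4)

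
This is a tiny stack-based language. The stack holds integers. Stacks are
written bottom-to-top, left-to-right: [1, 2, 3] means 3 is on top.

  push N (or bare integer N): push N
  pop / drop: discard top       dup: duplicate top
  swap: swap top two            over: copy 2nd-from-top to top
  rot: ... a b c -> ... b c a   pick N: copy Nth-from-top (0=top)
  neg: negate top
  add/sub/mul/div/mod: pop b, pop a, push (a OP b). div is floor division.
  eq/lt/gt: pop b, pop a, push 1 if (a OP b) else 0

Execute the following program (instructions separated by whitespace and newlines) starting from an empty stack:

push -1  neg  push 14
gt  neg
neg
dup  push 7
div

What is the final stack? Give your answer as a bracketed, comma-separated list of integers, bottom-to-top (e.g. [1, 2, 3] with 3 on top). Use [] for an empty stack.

After 'push -1': [-1]
After 'neg': [1]
After 'push 14': [1, 14]
After 'gt': [0]
After 'neg': [0]
After 'neg': [0]
After 'dup': [0, 0]
After 'push 7': [0, 0, 7]
After 'div': [0, 0]

Answer: [0, 0]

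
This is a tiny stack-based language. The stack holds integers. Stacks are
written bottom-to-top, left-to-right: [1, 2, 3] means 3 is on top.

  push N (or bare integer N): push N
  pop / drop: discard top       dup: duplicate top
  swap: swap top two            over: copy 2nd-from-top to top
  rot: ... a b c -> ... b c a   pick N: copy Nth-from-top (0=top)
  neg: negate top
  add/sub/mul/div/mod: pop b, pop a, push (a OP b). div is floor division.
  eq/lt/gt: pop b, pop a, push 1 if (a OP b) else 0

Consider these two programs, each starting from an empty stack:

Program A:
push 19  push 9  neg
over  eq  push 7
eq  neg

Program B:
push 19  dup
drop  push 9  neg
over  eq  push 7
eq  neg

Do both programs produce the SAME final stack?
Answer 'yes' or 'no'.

Program A trace:
  After 'push 19': [19]
  After 'push 9': [19, 9]
  After 'neg': [19, -9]
  After 'over': [19, -9, 19]
  After 'eq': [19, 0]
  After 'push 7': [19, 0, 7]
  After 'eq': [19, 0]
  After 'neg': [19, 0]
Program A final stack: [19, 0]

Program B trace:
  After 'push 19': [19]
  After 'dup': [19, 19]
  After 'drop': [19]
  After 'push 9': [19, 9]
  After 'neg': [19, -9]
  After 'over': [19, -9, 19]
  After 'eq': [19, 0]
  After 'push 7': [19, 0, 7]
  After 'eq': [19, 0]
  After 'neg': [19, 0]
Program B final stack: [19, 0]
Same: yes

Answer: yes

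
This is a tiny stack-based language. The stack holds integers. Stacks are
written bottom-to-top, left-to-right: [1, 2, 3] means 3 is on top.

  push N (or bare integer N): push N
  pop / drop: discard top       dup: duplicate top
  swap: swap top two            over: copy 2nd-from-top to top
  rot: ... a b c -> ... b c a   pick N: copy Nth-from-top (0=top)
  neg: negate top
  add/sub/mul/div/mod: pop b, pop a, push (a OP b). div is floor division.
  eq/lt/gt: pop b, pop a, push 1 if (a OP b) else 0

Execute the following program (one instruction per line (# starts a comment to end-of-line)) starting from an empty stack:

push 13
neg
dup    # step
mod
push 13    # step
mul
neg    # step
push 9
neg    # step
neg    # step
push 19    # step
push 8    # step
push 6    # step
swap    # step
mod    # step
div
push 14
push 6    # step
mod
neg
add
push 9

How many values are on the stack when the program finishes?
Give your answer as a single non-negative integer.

Answer: 4

Derivation:
After 'push 13': stack = [13] (depth 1)
After 'neg': stack = [-13] (depth 1)
After 'dup': stack = [-13, -13] (depth 2)
After 'mod': stack = [0] (depth 1)
After 'push 13': stack = [0, 13] (depth 2)
After 'mul': stack = [0] (depth 1)
After 'neg': stack = [0] (depth 1)
After 'push 9': stack = [0, 9] (depth 2)
After 'neg': stack = [0, -9] (depth 2)
After 'neg': stack = [0, 9] (depth 2)
  ...
After 'push 6': stack = [0, 9, 19, 8, 6] (depth 5)
After 'swap': stack = [0, 9, 19, 6, 8] (depth 5)
After 'mod': stack = [0, 9, 19, 6] (depth 4)
After 'div': stack = [0, 9, 3] (depth 3)
After 'push 14': stack = [0, 9, 3, 14] (depth 4)
After 'push 6': stack = [0, 9, 3, 14, 6] (depth 5)
After 'mod': stack = [0, 9, 3, 2] (depth 4)
After 'neg': stack = [0, 9, 3, -2] (depth 4)
After 'add': stack = [0, 9, 1] (depth 3)
After 'push 9': stack = [0, 9, 1, 9] (depth 4)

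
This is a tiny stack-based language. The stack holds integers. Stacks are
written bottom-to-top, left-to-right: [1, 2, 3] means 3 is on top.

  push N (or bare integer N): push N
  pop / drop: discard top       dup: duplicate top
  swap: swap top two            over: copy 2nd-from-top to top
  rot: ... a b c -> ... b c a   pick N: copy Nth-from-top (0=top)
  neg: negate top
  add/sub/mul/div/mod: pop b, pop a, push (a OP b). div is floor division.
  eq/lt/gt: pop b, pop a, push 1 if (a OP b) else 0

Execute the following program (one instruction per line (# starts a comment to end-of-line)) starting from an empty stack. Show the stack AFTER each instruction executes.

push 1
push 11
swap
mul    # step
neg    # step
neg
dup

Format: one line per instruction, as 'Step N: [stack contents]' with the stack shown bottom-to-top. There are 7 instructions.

Step 1: [1]
Step 2: [1, 11]
Step 3: [11, 1]
Step 4: [11]
Step 5: [-11]
Step 6: [11]
Step 7: [11, 11]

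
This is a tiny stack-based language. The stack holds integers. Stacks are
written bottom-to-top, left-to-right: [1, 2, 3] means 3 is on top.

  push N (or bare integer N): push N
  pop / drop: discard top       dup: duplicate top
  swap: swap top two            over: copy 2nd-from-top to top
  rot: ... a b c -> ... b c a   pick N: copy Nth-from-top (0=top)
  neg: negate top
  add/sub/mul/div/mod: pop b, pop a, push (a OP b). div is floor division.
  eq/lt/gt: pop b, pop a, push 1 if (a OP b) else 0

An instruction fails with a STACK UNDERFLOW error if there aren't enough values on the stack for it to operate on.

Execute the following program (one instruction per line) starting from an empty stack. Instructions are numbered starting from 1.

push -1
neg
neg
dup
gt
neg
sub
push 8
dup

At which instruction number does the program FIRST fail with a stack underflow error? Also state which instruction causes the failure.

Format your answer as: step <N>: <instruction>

Answer: step 7: sub

Derivation:
Step 1 ('push -1'): stack = [-1], depth = 1
Step 2 ('neg'): stack = [1], depth = 1
Step 3 ('neg'): stack = [-1], depth = 1
Step 4 ('dup'): stack = [-1, -1], depth = 2
Step 5 ('gt'): stack = [0], depth = 1
Step 6 ('neg'): stack = [0], depth = 1
Step 7 ('sub'): needs 2 value(s) but depth is 1 — STACK UNDERFLOW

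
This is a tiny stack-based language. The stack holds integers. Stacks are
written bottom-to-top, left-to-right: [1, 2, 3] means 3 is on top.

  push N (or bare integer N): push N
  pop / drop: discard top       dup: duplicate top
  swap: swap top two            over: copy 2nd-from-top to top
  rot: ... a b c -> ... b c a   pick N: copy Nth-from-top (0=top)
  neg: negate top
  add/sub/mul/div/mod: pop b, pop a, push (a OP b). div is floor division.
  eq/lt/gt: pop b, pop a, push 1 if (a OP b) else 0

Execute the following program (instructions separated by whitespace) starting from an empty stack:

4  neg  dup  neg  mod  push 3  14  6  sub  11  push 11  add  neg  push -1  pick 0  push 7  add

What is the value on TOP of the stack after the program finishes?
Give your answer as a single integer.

Answer: 6

Derivation:
After 'push 4': [4]
After 'neg': [-4]
After 'dup': [-4, -4]
After 'neg': [-4, 4]
After 'mod': [0]
After 'push 3': [0, 3]
After 'push 14': [0, 3, 14]
After 'push 6': [0, 3, 14, 6]
After 'sub': [0, 3, 8]
After 'push 11': [0, 3, 8, 11]
After 'push 11': [0, 3, 8, 11, 11]
After 'add': [0, 3, 8, 22]
After 'neg': [0, 3, 8, -22]
After 'push -1': [0, 3, 8, -22, -1]
After 'pick 0': [0, 3, 8, -22, -1, -1]
After 'push 7': [0, 3, 8, -22, -1, -1, 7]
After 'add': [0, 3, 8, -22, -1, 6]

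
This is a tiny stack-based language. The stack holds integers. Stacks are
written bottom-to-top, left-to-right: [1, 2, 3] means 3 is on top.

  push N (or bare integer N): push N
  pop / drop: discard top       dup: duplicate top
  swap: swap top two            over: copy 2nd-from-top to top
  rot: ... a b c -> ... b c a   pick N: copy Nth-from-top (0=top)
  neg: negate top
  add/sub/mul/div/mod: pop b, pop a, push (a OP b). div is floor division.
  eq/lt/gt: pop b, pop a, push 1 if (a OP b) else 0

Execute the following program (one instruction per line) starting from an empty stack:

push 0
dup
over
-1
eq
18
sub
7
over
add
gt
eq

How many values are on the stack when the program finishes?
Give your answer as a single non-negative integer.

Answer: 2

Derivation:
After 'push 0': stack = [0] (depth 1)
After 'dup': stack = [0, 0] (depth 2)
After 'over': stack = [0, 0, 0] (depth 3)
After 'push -1': stack = [0, 0, 0, -1] (depth 4)
After 'eq': stack = [0, 0, 0] (depth 3)
After 'push 18': stack = [0, 0, 0, 18] (depth 4)
After 'sub': stack = [0, 0, -18] (depth 3)
After 'push 7': stack = [0, 0, -18, 7] (depth 4)
After 'over': stack = [0, 0, -18, 7, -18] (depth 5)
After 'add': stack = [0, 0, -18, -11] (depth 4)
After 'gt': stack = [0, 0, 0] (depth 3)
After 'eq': stack = [0, 1] (depth 2)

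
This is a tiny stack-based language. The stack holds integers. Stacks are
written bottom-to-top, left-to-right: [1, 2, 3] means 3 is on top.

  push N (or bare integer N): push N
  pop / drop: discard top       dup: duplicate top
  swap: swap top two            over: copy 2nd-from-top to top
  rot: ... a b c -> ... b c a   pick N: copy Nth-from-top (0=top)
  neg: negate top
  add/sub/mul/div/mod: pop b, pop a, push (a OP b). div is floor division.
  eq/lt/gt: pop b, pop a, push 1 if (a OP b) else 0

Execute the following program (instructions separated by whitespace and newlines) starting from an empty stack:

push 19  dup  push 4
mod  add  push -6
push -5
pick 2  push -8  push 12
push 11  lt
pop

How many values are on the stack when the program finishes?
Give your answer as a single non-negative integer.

After 'push 19': stack = [19] (depth 1)
After 'dup': stack = [19, 19] (depth 2)
After 'push 4': stack = [19, 19, 4] (depth 3)
After 'mod': stack = [19, 3] (depth 2)
After 'add': stack = [22] (depth 1)
After 'push -6': stack = [22, -6] (depth 2)
After 'push -5': stack = [22, -6, -5] (depth 3)
After 'pick 2': stack = [22, -6, -5, 22] (depth 4)
After 'push -8': stack = [22, -6, -5, 22, -8] (depth 5)
After 'push 12': stack = [22, -6, -5, 22, -8, 12] (depth 6)
After 'push 11': stack = [22, -6, -5, 22, -8, 12, 11] (depth 7)
After 'lt': stack = [22, -6, -5, 22, -8, 0] (depth 6)
After 'pop': stack = [22, -6, -5, 22, -8] (depth 5)

Answer: 5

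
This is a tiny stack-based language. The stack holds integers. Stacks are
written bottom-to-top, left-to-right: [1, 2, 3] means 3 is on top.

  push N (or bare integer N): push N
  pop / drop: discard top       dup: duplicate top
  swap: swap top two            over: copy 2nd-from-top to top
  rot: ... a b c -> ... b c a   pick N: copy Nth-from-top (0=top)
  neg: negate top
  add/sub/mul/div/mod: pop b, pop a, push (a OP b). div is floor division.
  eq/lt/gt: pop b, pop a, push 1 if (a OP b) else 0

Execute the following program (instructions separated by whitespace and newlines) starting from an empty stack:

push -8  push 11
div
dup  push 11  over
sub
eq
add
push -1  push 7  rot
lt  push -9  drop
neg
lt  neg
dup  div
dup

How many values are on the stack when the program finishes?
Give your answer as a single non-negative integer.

Answer: 2

Derivation:
After 'push -8': stack = [-8] (depth 1)
After 'push 11': stack = [-8, 11] (depth 2)
After 'div': stack = [-1] (depth 1)
After 'dup': stack = [-1, -1] (depth 2)
After 'push 11': stack = [-1, -1, 11] (depth 3)
After 'over': stack = [-1, -1, 11, -1] (depth 4)
After 'sub': stack = [-1, -1, 12] (depth 3)
After 'eq': stack = [-1, 0] (depth 2)
After 'add': stack = [-1] (depth 1)
After 'push -1': stack = [-1, -1] (depth 2)
  ...
After 'rot': stack = [-1, 7, -1] (depth 3)
After 'lt': stack = [-1, 0] (depth 2)
After 'push -9': stack = [-1, 0, -9] (depth 3)
After 'drop': stack = [-1, 0] (depth 2)
After 'neg': stack = [-1, 0] (depth 2)
After 'lt': stack = [1] (depth 1)
After 'neg': stack = [-1] (depth 1)
After 'dup': stack = [-1, -1] (depth 2)
After 'div': stack = [1] (depth 1)
After 'dup': stack = [1, 1] (depth 2)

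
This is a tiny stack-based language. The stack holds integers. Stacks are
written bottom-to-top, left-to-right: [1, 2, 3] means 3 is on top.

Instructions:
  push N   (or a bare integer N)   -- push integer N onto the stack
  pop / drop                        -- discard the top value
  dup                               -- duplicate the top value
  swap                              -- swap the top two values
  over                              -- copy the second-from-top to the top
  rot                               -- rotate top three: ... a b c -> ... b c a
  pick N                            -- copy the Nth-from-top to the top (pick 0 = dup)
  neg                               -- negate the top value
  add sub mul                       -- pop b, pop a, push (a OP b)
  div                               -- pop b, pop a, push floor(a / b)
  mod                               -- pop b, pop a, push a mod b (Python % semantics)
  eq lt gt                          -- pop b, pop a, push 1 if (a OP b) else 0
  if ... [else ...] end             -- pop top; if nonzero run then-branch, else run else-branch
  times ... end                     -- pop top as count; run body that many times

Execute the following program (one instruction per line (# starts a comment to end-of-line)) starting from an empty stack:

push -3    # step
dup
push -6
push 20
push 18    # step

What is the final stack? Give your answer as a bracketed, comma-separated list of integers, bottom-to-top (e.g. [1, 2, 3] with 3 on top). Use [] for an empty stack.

After 'push -3': [-3]
After 'dup': [-3, -3]
After 'push -6': [-3, -3, -6]
After 'push 20': [-3, -3, -6, 20]
After 'push 18': [-3, -3, -6, 20, 18]

Answer: [-3, -3, -6, 20, 18]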